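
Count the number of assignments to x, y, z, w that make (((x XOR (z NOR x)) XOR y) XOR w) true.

Satisfying assignments: (0,0,0,0), (0,0,1,1), (0,1,0,1), (0,1,1,0), (1,0,0,0), (1,0,1,0), (1,1,0,1), (1,1,1,1)
Count: 8 out of 16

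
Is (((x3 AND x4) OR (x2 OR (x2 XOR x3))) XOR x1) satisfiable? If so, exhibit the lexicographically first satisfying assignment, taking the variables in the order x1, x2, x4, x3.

x1=0, x2=0, x4=0, x3=1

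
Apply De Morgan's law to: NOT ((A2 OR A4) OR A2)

NOT (A2 OR A4) AND NOT A2
De Morgan's: NOT(OR of terms) = AND of negations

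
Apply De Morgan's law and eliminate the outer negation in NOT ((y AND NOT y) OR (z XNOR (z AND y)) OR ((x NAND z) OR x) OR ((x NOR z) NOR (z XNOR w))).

NOT (y AND NOT y) AND NOT (z XNOR (z AND y)) AND NOT ((x NAND z) OR x) AND NOT ((x NOR z) NOR (z XNOR w))
De Morgan's: NOT(OR of terms) = AND of negations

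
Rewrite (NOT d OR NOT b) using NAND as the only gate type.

(((d NAND d) NAND (d NAND d)) NAND ((b NAND b) NAND (b NAND b)))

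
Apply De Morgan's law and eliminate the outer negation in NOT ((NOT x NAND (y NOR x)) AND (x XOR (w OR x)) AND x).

NOT (NOT x NAND (y NOR x)) OR NOT (x XOR (w OR x)) OR NOT x
De Morgan's: NOT(AND of terms) = OR of negations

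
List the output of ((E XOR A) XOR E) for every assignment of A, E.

A | E | Output
--------------
0 | 0 | 0
0 | 1 | 0
1 | 0 | 1
1 | 1 | 1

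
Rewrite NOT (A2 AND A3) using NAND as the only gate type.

(((A2 NAND A3) NAND (A2 NAND A3)) NAND ((A2 NAND A3) NAND (A2 NAND A3)))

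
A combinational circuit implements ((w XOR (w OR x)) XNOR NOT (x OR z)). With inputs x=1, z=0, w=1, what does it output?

Substituting: ((1 XOR (1 OR 1)) XNOR NOT (1 OR 0))
= 1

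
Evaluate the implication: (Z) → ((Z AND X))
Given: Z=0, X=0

Antecedent (Z) = 0; consequent ((Z AND X)) = 0.
0 → 0 = 1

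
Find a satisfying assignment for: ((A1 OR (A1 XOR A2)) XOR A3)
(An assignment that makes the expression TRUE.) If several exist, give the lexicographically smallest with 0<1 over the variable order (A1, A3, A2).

A1=0, A3=0, A2=1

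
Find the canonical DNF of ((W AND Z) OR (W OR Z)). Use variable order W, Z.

(NOT W AND Z) OR (W AND NOT Z) OR (W AND Z)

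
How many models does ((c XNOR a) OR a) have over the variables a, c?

Satisfying assignments: (0,0), (1,0), (1,1)
Count: 3 out of 4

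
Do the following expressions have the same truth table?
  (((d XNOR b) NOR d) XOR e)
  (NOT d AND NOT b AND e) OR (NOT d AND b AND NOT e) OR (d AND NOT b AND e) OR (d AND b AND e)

Yes, they are equivalent — the two output columns agree on all 8 assignments:
d | b | e | Expression 1 | Expression 2
---------------------------------------
0 | 0 | 0 | 0 | 0
0 | 0 | 1 | 1 | 1
0 | 1 | 0 | 1 | 1
0 | 1 | 1 | 0 | 0
1 | 0 | 0 | 0 | 0
1 | 0 | 1 | 1 | 1
1 | 1 | 0 | 0 | 0
1 | 1 | 1 | 1 | 1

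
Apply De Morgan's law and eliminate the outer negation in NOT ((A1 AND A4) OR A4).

NOT (A1 AND A4) AND NOT A4
De Morgan's: NOT(OR of terms) = AND of negations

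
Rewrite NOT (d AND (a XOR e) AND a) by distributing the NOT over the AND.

NOT d OR NOT (a XOR e) OR NOT a
De Morgan's: NOT(AND of terms) = OR of negations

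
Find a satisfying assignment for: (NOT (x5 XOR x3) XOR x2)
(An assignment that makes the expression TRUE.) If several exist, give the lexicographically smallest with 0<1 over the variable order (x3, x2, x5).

x3=0, x2=0, x5=0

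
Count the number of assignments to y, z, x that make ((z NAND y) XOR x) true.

Satisfying assignments: (0,0,0), (0,1,0), (1,0,0), (1,1,1)
Count: 4 out of 8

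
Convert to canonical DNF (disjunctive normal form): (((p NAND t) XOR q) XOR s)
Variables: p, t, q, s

(NOT p AND NOT t AND NOT q AND NOT s) OR (NOT p AND NOT t AND q AND s) OR (NOT p AND t AND NOT q AND NOT s) OR (NOT p AND t AND q AND s) OR (p AND NOT t AND NOT q AND NOT s) OR (p AND NOT t AND q AND s) OR (p AND t AND NOT q AND s) OR (p AND t AND q AND NOT s)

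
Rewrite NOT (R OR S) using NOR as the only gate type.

(((R NOR S) NOR (R NOR S)) NOR ((R NOR S) NOR (R NOR S)))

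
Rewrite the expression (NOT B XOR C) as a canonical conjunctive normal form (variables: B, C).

(B OR NOT C) AND (NOT B OR C)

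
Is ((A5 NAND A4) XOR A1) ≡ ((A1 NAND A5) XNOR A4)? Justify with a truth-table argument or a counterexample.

No. Counterexample: with A1=0, A4=0, A5=0, Expression 1 = 1 but Expression 2 = 0.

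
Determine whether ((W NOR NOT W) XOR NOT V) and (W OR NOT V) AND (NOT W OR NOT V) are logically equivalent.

Yes, they are equivalent — the two output columns agree on all 4 assignments:
W | V | Expression 1 | Expression 2
-----------------------------------
0 | 0 | 1 | 1
0 | 1 | 0 | 0
1 | 0 | 1 | 1
1 | 1 | 0 | 0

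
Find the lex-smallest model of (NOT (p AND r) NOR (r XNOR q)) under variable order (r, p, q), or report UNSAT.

r=1, p=1, q=0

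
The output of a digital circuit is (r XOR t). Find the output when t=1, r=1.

Substituting: (1 XOR 1)
= 0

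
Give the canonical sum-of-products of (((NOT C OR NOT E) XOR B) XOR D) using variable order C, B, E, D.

Σm(0, 2, 5, 7, 8, 11, 13, 14) = (NOT C AND NOT B AND NOT E AND NOT D) OR (NOT C AND NOT B AND E AND NOT D) OR (NOT C AND B AND NOT E AND D) OR (NOT C AND B AND E AND D) OR (C AND NOT B AND NOT E AND NOT D) OR (C AND NOT B AND E AND D) OR (C AND B AND NOT E AND D) OR (C AND B AND E AND NOT D)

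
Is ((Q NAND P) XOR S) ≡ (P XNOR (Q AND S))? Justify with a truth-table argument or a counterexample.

No. Counterexample: with P=0, Q=0, S=1, Expression 1 = 0 but Expression 2 = 1.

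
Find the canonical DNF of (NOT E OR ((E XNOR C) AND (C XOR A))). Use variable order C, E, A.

(NOT C AND NOT E AND NOT A) OR (NOT C AND NOT E AND A) OR (C AND NOT E AND NOT A) OR (C AND NOT E AND A) OR (C AND E AND NOT A)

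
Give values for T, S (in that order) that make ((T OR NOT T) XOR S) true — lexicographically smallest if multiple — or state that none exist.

T=0, S=0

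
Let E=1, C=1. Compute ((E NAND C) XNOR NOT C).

Substituting: ((1 NAND 1) XNOR NOT 1)
= 1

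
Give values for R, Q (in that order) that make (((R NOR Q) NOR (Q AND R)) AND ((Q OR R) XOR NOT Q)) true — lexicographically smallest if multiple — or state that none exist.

R=0, Q=1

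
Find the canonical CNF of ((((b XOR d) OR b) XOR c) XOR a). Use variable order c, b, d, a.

(c OR b OR d OR a) AND (c OR b OR NOT d OR NOT a) AND (c OR NOT b OR d OR NOT a) AND (c OR NOT b OR NOT d OR NOT a) AND (NOT c OR b OR d OR NOT a) AND (NOT c OR b OR NOT d OR a) AND (NOT c OR NOT b OR d OR a) AND (NOT c OR NOT b OR NOT d OR a)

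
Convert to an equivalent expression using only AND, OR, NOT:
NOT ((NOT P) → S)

(NOT P) AND NOT S
(Negated implication: NOT(A → B) = A AND NOT B)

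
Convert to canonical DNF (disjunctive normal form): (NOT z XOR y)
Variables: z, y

(NOT z AND NOT y) OR (z AND y)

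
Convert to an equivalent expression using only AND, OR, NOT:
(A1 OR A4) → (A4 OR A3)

NOT (A1 OR A4) OR (A4 OR A3)
(Implication elimination: A → B = NOT A OR B)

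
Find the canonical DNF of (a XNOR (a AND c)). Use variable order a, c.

(NOT a AND NOT c) OR (NOT a AND c) OR (a AND c)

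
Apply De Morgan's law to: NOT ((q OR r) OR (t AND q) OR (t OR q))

NOT (q OR r) AND NOT (t AND q) AND NOT (t OR q)
De Morgan's: NOT(OR of terms) = AND of negations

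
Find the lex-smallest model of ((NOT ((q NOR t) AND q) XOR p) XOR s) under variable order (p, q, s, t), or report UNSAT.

p=0, q=0, s=0, t=0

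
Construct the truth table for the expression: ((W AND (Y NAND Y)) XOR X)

X | Y | W | Output
------------------
0 | 0 | 0 | 0
0 | 0 | 1 | 1
0 | 1 | 0 | 0
0 | 1 | 1 | 0
1 | 0 | 0 | 1
1 | 0 | 1 | 0
1 | 1 | 0 | 1
1 | 1 | 1 | 1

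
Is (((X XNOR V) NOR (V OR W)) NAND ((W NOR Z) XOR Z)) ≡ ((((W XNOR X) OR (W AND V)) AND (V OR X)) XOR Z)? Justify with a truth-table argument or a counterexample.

No. Counterexample: with V=0, Z=0, X=0, W=0, Expression 1 = 1 but Expression 2 = 0.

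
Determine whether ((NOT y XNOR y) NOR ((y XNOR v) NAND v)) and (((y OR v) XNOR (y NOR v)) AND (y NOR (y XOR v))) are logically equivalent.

No. Counterexample: with y=1, v=1, Expression 1 = 1 but Expression 2 = 0.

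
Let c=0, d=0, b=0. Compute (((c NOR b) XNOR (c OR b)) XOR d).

Substituting: (((0 NOR 0) XNOR (0 OR 0)) XOR 0)
= 0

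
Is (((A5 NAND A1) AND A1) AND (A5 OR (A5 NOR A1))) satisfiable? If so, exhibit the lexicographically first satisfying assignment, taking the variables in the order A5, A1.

UNSATISFIABLE - no assignment makes this expression true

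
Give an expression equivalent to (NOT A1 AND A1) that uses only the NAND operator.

(((A1 NAND A1) NAND A1) NAND ((A1 NAND A1) NAND A1))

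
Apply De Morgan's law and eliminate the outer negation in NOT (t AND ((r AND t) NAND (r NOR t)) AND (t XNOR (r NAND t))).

NOT t OR NOT ((r AND t) NAND (r NOR t)) OR NOT (t XNOR (r NAND t))
De Morgan's: NOT(AND of terms) = OR of negations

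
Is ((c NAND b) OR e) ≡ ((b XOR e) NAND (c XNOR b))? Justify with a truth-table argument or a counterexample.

No. Counterexample: with b=0, c=0, e=1, Expression 1 = 1 but Expression 2 = 0.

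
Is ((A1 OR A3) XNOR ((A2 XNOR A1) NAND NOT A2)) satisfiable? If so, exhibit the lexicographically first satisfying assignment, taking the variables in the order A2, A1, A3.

A2=0, A1=0, A3=0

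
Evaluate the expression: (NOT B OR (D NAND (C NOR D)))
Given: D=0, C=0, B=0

Substituting: (NOT 0 OR (0 NAND (0 NOR 0)))
= 1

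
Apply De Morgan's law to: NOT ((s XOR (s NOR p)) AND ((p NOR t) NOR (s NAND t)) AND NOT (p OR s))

NOT (s XOR (s NOR p)) OR NOT ((p NOR t) NOR (s NAND t)) OR (p OR s)
De Morgan's: NOT(AND of terms) = OR of negations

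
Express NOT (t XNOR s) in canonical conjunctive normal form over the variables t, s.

(t OR s) AND (NOT t OR NOT s)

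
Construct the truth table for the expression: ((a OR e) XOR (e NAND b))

e | a | b | Output
------------------
0 | 0 | 0 | 1
0 | 0 | 1 | 1
0 | 1 | 0 | 0
0 | 1 | 1 | 0
1 | 0 | 0 | 0
1 | 0 | 1 | 1
1 | 1 | 0 | 0
1 | 1 | 1 | 1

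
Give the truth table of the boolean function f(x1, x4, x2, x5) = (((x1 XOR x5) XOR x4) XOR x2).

x1 | x4 | x2 | x5 | Output
--------------------------
0 | 0 | 0 | 0 | 0
0 | 0 | 0 | 1 | 1
0 | 0 | 1 | 0 | 1
0 | 0 | 1 | 1 | 0
0 | 1 | 0 | 0 | 1
0 | 1 | 0 | 1 | 0
0 | 1 | 1 | 0 | 0
0 | 1 | 1 | 1 | 1
1 | 0 | 0 | 0 | 1
1 | 0 | 0 | 1 | 0
1 | 0 | 1 | 0 | 0
1 | 0 | 1 | 1 | 1
1 | 1 | 0 | 0 | 0
1 | 1 | 0 | 1 | 1
1 | 1 | 1 | 0 | 1
1 | 1 | 1 | 1 | 0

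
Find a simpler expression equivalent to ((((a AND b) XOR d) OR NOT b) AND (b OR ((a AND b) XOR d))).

By distribution ((E OR v) AND (E OR NOT v) = E):
= ((a AND b) XOR d)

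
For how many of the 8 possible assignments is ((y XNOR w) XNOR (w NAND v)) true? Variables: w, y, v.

Satisfying assignments: (0,0,0), (0,0,1), (1,0,1), (1,1,0)
Count: 4 out of 8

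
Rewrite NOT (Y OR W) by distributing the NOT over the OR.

NOT Y AND NOT W
De Morgan's: NOT(OR of terms) = AND of negations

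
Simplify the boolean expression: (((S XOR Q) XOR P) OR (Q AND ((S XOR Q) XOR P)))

By absorption (E OR (E AND v) = E):
= ((S XOR Q) XOR P)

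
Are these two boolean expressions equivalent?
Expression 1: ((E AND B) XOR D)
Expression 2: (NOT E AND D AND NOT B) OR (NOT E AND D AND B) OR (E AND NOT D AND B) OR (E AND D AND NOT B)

Yes, they are equivalent — the two output columns agree on all 8 assignments:
E | D | B | Expression 1 | Expression 2
---------------------------------------
0 | 0 | 0 | 0 | 0
0 | 0 | 1 | 0 | 0
0 | 1 | 0 | 1 | 1
0 | 1 | 1 | 1 | 1
1 | 0 | 0 | 0 | 0
1 | 0 | 1 | 1 | 1
1 | 1 | 0 | 1 | 1
1 | 1 | 1 | 0 | 0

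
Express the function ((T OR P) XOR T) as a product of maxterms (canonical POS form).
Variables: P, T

ΠM(0, 1, 3) = (P OR T) AND (P OR NOT T) AND (NOT P OR NOT T)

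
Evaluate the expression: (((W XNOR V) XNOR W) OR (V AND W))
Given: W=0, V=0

Substituting: (((0 XNOR 0) XNOR 0) OR (0 AND 0))
= 0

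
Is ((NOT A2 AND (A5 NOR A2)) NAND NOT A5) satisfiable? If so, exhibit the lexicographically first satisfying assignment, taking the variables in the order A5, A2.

A5=0, A2=1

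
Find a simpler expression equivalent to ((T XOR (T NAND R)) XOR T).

By XOR self-cancellation ((E XOR v) XOR v = E):
= (T NAND R)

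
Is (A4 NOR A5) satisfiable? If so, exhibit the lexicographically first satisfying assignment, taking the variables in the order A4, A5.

A4=0, A5=0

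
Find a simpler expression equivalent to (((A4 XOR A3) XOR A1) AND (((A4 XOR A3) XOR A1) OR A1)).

By absorption (E AND (E OR v) = E):
= ((A4 XOR A3) XOR A1)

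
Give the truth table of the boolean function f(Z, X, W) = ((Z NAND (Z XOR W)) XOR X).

Z | X | W | Output
------------------
0 | 0 | 0 | 1
0 | 0 | 1 | 1
0 | 1 | 0 | 0
0 | 1 | 1 | 0
1 | 0 | 0 | 0
1 | 0 | 1 | 1
1 | 1 | 0 | 1
1 | 1 | 1 | 0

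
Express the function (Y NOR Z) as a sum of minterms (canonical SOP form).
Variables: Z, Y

Σm(0) = (NOT Z AND NOT Y)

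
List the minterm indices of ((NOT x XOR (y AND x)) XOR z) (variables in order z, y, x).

Σm(0, 2, 3, 5) = (NOT z AND NOT y AND NOT x) OR (NOT z AND y AND NOT x) OR (NOT z AND y AND x) OR (z AND NOT y AND x)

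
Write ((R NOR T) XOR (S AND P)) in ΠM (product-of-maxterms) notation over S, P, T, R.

ΠM(1, 2, 3, 5, 6, 7, 9, 10, 11, 12) = (S OR P OR T OR NOT R) AND (S OR P OR NOT T OR R) AND (S OR P OR NOT T OR NOT R) AND (S OR NOT P OR T OR NOT R) AND (S OR NOT P OR NOT T OR R) AND (S OR NOT P OR NOT T OR NOT R) AND (NOT S OR P OR T OR NOT R) AND (NOT S OR P OR NOT T OR R) AND (NOT S OR P OR NOT T OR NOT R) AND (NOT S OR NOT P OR T OR R)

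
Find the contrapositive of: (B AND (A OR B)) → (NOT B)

Contrapositive: B → NOT (B AND (A OR B))
Note: A statement and its contrapositive are logically equivalent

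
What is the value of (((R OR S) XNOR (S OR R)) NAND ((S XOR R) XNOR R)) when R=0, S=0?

Substituting: (((0 OR 0) XNOR (0 OR 0)) NAND ((0 XOR 0) XNOR 0))
= 0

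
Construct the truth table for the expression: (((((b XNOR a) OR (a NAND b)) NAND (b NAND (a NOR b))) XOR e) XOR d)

a | e | d | b | Output
----------------------
0 | 0 | 0 | 0 | 0
0 | 0 | 0 | 1 | 0
0 | 0 | 1 | 0 | 1
0 | 0 | 1 | 1 | 1
0 | 1 | 0 | 0 | 1
0 | 1 | 0 | 1 | 1
0 | 1 | 1 | 0 | 0
0 | 1 | 1 | 1 | 0
1 | 0 | 0 | 0 | 0
1 | 0 | 0 | 1 | 0
1 | 0 | 1 | 0 | 1
1 | 0 | 1 | 1 | 1
1 | 1 | 0 | 0 | 1
1 | 1 | 0 | 1 | 1
1 | 1 | 1 | 0 | 0
1 | 1 | 1 | 1 | 0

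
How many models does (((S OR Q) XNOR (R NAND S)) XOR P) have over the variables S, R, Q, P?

Satisfying assignments: (0,0,0,1), (0,0,1,0), (0,1,0,1), (0,1,1,0), (1,0,0,0), (1,0,1,0), (1,1,0,1), (1,1,1,1)
Count: 8 out of 16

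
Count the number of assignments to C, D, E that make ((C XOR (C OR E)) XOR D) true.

Satisfying assignments: (0,0,1), (0,1,0), (1,1,0), (1,1,1)
Count: 4 out of 8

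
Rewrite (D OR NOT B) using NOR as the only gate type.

((D NOR (B NOR B)) NOR (D NOR (B NOR B)))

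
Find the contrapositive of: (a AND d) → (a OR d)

Contrapositive: NOT (a OR d) → NOT (a AND d)
Note: A statement and its contrapositive are logically equivalent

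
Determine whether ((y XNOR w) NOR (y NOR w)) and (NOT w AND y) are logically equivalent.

No. Counterexample: with w=1, y=0, Expression 1 = 1 but Expression 2 = 0.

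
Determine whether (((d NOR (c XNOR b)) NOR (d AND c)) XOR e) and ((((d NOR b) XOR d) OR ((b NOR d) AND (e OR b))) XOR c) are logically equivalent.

No. Counterexample: with c=0, d=0, e=1, b=0, Expression 1 = 0 but Expression 2 = 1.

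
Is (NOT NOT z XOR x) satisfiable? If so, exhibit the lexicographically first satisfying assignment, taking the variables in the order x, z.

x=0, z=1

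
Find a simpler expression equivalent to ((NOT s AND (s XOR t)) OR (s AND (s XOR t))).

By distribution ((E AND v) OR (E AND NOT v) = E):
= (s XOR t)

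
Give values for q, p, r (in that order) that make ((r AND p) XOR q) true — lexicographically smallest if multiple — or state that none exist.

q=0, p=1, r=1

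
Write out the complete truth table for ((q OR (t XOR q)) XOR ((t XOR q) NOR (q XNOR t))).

q | t | Output
--------------
0 | 0 | 0
0 | 1 | 1
1 | 0 | 1
1 | 1 | 1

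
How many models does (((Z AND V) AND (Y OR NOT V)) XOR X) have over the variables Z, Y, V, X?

Satisfying assignments: (0,0,0,1), (0,0,1,1), (0,1,0,1), (0,1,1,1), (1,0,0,1), (1,0,1,1), (1,1,0,1), (1,1,1,0)
Count: 8 out of 16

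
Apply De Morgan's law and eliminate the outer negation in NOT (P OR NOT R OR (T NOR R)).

NOT P AND R AND NOT (T NOR R)
De Morgan's: NOT(OR of terms) = AND of negations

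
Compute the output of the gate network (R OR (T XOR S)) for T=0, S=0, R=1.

Substituting: (1 OR (0 XOR 0))
= 1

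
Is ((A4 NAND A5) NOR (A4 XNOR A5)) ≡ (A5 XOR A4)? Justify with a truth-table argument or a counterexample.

No. Counterexample: with A5=0, A4=1, Expression 1 = 0 but Expression 2 = 1.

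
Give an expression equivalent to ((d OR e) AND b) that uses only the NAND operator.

((((d NAND d) NAND (e NAND e)) NAND b) NAND (((d NAND d) NAND (e NAND e)) NAND b))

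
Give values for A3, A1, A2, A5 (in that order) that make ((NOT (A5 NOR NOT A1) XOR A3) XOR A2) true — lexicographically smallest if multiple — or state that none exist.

A3=0, A1=0, A2=0, A5=0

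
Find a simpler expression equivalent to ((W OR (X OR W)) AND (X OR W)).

By absorption (E AND (E OR v) = E):
= (X OR W)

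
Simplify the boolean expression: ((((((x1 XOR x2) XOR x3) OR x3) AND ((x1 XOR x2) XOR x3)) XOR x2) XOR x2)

By XOR self-cancellation ((E XOR v) XOR v = E) then absorption (E AND (E OR v) = E):
= ((x1 XOR x2) XOR x3)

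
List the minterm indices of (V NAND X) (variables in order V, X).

Σm(0, 1, 2) = (NOT V AND NOT X) OR (NOT V AND X) OR (V AND NOT X)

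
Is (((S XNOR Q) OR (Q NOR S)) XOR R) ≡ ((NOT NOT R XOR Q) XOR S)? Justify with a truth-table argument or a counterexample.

No. Counterexample: with Q=0, S=0, R=0, Expression 1 = 1 but Expression 2 = 0.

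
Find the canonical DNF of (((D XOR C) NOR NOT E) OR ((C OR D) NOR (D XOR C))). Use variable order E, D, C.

(NOT E AND NOT D AND NOT C) OR (E AND NOT D AND NOT C) OR (E AND D AND C)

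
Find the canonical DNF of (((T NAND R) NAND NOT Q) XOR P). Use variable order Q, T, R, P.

(NOT Q AND NOT T AND NOT R AND P) OR (NOT Q AND NOT T AND R AND P) OR (NOT Q AND T AND NOT R AND P) OR (NOT Q AND T AND R AND NOT P) OR (Q AND NOT T AND NOT R AND NOT P) OR (Q AND NOT T AND R AND NOT P) OR (Q AND T AND NOT R AND NOT P) OR (Q AND T AND R AND NOT P)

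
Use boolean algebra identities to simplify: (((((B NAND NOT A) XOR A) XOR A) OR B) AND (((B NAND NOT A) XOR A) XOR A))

By absorption (E AND (E OR v) = E) then XOR self-cancellation ((E XOR v) XOR v = E):
= (B NAND NOT A)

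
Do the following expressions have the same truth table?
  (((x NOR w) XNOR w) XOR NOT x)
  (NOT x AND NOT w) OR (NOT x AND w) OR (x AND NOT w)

Yes, they are equivalent — the two output columns agree on all 4 assignments:
x | w | Expression 1 | Expression 2
-----------------------------------
0 | 0 | 1 | 1
0 | 1 | 1 | 1
1 | 0 | 1 | 1
1 | 1 | 0 | 0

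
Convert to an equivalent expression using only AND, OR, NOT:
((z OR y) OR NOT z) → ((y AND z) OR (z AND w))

NOT ((z OR y) OR NOT z) OR ((y AND z) OR (z AND w))
(Implication elimination: A → B = NOT A OR B)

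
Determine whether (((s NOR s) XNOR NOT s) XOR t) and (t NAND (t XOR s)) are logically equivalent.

No. Counterexample: with s=1, t=1, Expression 1 = 0 but Expression 2 = 1.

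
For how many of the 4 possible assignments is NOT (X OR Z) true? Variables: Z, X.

Satisfying assignments: (0,0)
Count: 1 out of 4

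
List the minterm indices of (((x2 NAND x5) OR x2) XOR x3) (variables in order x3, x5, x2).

Σm(0, 1, 2, 3) = (NOT x3 AND NOT x5 AND NOT x2) OR (NOT x3 AND NOT x5 AND x2) OR (NOT x3 AND x5 AND NOT x2) OR (NOT x3 AND x5 AND x2)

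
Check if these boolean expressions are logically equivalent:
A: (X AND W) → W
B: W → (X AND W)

No, Converse is not equivalent to original (counterexample: W=1, X=0)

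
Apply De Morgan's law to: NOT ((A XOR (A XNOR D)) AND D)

NOT (A XOR (A XNOR D)) OR NOT D
De Morgan's: NOT(AND of terms) = OR of negations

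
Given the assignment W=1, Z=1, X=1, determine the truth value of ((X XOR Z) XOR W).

Substituting: ((1 XOR 1) XOR 1)
= 1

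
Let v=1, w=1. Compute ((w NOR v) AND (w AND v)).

Substituting: ((1 NOR 1) AND (1 AND 1))
= 0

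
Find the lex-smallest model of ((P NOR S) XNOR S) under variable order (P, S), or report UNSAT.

P=1, S=0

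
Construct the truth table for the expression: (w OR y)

y | w | Output
--------------
0 | 0 | 0
0 | 1 | 1
1 | 0 | 1
1 | 1 | 1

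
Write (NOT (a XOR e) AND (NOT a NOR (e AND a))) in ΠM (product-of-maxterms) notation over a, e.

ΠM(0, 1, 2, 3) = (a OR e) AND (a OR NOT e) AND (NOT a OR e) AND (NOT a OR NOT e)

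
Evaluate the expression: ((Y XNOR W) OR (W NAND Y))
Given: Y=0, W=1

Substituting: ((0 XNOR 1) OR (1 NAND 0))
= 1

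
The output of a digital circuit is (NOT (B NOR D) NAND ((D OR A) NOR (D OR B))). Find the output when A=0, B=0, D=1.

Substituting: (NOT (0 NOR 1) NAND ((1 OR 0) NOR (1 OR 0)))
= 1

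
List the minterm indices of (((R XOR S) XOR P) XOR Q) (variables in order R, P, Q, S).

Σm(1, 2, 4, 7, 8, 11, 13, 14) = (NOT R AND NOT P AND NOT Q AND S) OR (NOT R AND NOT P AND Q AND NOT S) OR (NOT R AND P AND NOT Q AND NOT S) OR (NOT R AND P AND Q AND S) OR (R AND NOT P AND NOT Q AND NOT S) OR (R AND NOT P AND Q AND S) OR (R AND P AND NOT Q AND S) OR (R AND P AND Q AND NOT S)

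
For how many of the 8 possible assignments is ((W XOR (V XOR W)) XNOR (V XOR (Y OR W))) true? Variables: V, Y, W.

Satisfying assignments: (0,0,0), (1,0,0)
Count: 2 out of 8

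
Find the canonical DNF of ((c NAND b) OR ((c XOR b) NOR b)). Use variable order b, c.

(NOT b AND NOT c) OR (NOT b AND c) OR (b AND NOT c)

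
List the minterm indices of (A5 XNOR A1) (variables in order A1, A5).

Σm(0, 3) = (NOT A1 AND NOT A5) OR (A1 AND A5)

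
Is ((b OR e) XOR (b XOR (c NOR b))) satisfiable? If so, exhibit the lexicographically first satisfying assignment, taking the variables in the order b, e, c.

b=0, e=0, c=0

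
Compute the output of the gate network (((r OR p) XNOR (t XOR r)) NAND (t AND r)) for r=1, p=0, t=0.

Substituting: (((1 OR 0) XNOR (0 XOR 1)) NAND (0 AND 1))
= 1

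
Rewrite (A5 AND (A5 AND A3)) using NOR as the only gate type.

((A5 NOR A5) NOR (((A5 NOR A5) NOR (A3 NOR A3)) NOR ((A5 NOR A5) NOR (A3 NOR A3))))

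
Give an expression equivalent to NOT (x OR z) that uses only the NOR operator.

(((x NOR z) NOR (x NOR z)) NOR ((x NOR z) NOR (x NOR z)))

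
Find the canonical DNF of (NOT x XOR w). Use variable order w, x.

(NOT w AND NOT x) OR (w AND x)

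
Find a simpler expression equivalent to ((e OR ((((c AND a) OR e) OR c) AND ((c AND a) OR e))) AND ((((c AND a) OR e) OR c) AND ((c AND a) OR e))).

By absorption (E AND (E OR v) = E) then absorption (E AND (E OR v) = E):
= ((c AND a) OR e)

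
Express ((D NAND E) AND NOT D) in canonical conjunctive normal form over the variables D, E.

(NOT D OR E) AND (NOT D OR NOT E)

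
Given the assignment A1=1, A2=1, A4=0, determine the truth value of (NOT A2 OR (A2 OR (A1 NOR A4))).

Substituting: (NOT 1 OR (1 OR (1 NOR 0)))
= 1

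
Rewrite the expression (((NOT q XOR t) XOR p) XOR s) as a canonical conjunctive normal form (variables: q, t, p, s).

(q OR t OR p OR NOT s) AND (q OR t OR NOT p OR s) AND (q OR NOT t OR p OR s) AND (q OR NOT t OR NOT p OR NOT s) AND (NOT q OR t OR p OR s) AND (NOT q OR t OR NOT p OR NOT s) AND (NOT q OR NOT t OR p OR NOT s) AND (NOT q OR NOT t OR NOT p OR s)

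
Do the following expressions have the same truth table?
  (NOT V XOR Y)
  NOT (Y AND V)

No. Counterexample: with Y=0, V=1, Expression 1 = 0 but Expression 2 = 1.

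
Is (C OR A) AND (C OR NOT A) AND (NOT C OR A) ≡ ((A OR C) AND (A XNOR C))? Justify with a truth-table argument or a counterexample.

Yes, they are equivalent — the two output columns agree on all 4 assignments:
C | A | Expression 1 | Expression 2
-----------------------------------
0 | 0 | 0 | 0
0 | 1 | 0 | 0
1 | 0 | 0 | 0
1 | 1 | 1 | 1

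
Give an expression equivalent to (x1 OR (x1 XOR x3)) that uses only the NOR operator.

((x1 NOR ((((x1 NOR x3) NOR (x1 NOR x3)) NOR ((x1 NOR x3) NOR (x1 NOR x3))) NOR ((((x1 NOR x1) NOR (x3 NOR x3)) NOR ((x1 NOR x1) NOR (x3 NOR x3))) NOR (((x1 NOR x1) NOR (x3 NOR x3)) NOR ((x1 NOR x1) NOR (x3 NOR x3)))))) NOR (x1 NOR ((((x1 NOR x3) NOR (x1 NOR x3)) NOR ((x1 NOR x3) NOR (x1 NOR x3))) NOR ((((x1 NOR x1) NOR (x3 NOR x3)) NOR ((x1 NOR x1) NOR (x3 NOR x3))) NOR (((x1 NOR x1) NOR (x3 NOR x3)) NOR ((x1 NOR x1) NOR (x3 NOR x3)))))))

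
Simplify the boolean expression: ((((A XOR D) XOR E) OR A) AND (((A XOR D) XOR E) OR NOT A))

By distribution ((E OR v) AND (E OR NOT v) = E):
= ((A XOR D) XOR E)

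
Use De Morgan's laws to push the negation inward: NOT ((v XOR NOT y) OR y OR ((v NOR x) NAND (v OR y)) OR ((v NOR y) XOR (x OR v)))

NOT (v XOR NOT y) AND NOT y AND NOT ((v NOR x) NAND (v OR y)) AND NOT ((v NOR y) XOR (x OR v))
De Morgan's: NOT(OR of terms) = AND of negations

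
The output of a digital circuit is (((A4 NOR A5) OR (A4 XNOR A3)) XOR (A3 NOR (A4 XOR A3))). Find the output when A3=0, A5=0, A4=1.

Substituting: (((1 NOR 0) OR (1 XNOR 0)) XOR (0 NOR (1 XOR 0)))
= 0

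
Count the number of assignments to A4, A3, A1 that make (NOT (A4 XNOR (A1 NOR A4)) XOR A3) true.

Satisfying assignments: (0,0,0), (0,1,1), (1,0,0), (1,0,1)
Count: 4 out of 8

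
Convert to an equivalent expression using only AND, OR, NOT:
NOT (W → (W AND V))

W AND NOT (W AND V)
(Negated implication: NOT(A → B) = A AND NOT B)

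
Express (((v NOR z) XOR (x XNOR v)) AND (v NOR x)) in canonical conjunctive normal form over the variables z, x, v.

(z OR x OR v) AND (z OR x OR NOT v) AND (z OR NOT x OR v) AND (z OR NOT x OR NOT v) AND (NOT z OR x OR NOT v) AND (NOT z OR NOT x OR v) AND (NOT z OR NOT x OR NOT v)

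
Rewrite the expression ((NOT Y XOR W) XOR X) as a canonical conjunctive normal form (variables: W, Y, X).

(W OR Y OR NOT X) AND (W OR NOT Y OR X) AND (NOT W OR Y OR X) AND (NOT W OR NOT Y OR NOT X)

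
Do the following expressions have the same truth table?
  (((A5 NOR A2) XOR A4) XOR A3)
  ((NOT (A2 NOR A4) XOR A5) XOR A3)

No. Counterexample: with A4=0, A5=0, A3=0, A2=0, Expression 1 = 1 but Expression 2 = 0.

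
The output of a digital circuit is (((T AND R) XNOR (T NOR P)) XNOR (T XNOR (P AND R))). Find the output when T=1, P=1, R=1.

Substituting: (((1 AND 1) XNOR (1 NOR 1)) XNOR (1 XNOR (1 AND 1)))
= 0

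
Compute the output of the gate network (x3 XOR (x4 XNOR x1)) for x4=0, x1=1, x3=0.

Substituting: (0 XOR (0 XNOR 1))
= 0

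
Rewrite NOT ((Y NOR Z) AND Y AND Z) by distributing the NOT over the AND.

NOT (Y NOR Z) OR NOT Y OR NOT Z
De Morgan's: NOT(AND of terms) = OR of negations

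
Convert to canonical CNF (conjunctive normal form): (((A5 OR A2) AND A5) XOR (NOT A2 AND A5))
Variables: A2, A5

(A2 OR A5) AND (A2 OR NOT A5) AND (NOT A2 OR A5)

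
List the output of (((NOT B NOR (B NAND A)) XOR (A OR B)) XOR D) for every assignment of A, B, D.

A | B | D | Output
------------------
0 | 0 | 0 | 0
0 | 0 | 1 | 1
0 | 1 | 0 | 1
0 | 1 | 1 | 0
1 | 0 | 0 | 1
1 | 0 | 1 | 0
1 | 1 | 0 | 0
1 | 1 | 1 | 1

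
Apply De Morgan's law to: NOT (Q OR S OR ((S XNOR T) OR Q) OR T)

NOT Q AND NOT S AND NOT ((S XNOR T) OR Q) AND NOT T
De Morgan's: NOT(OR of terms) = AND of negations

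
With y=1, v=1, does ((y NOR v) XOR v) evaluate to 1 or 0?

Substituting: ((1 NOR 1) XOR 1)
= 1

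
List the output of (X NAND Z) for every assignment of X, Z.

X | Z | Output
--------------
0 | 0 | 1
0 | 1 | 1
1 | 0 | 1
1 | 1 | 0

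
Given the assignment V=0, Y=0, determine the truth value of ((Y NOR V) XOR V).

Substituting: ((0 NOR 0) XOR 0)
= 1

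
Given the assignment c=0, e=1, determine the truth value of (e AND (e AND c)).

Substituting: (1 AND (1 AND 0))
= 0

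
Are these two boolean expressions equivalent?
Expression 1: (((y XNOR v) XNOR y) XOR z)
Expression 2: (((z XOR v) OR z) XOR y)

No. Counterexample: with v=0, y=1, z=0, Expression 1 = 0 but Expression 2 = 1.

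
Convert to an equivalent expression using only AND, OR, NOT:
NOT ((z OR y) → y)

(z OR y) AND NOT y
(Negated implication: NOT(A → B) = A AND NOT B)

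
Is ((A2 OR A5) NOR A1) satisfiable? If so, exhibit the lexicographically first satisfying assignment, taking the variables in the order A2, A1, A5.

A2=0, A1=0, A5=0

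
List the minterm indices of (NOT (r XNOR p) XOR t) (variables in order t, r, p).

Σm(1, 2, 4, 7) = (NOT t AND NOT r AND p) OR (NOT t AND r AND NOT p) OR (t AND NOT r AND NOT p) OR (t AND r AND p)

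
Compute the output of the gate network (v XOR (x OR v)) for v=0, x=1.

Substituting: (0 XOR (1 OR 0))
= 1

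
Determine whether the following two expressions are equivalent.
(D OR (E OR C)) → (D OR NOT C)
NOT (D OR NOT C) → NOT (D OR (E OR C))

Yes, Contrapositive is always equivalent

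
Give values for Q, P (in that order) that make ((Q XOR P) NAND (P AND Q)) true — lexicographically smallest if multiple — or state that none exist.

Q=0, P=0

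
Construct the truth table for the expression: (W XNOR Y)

Y | W | Output
--------------
0 | 0 | 1
0 | 1 | 0
1 | 0 | 0
1 | 1 | 1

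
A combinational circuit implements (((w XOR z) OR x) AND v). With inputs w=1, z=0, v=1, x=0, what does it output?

Substituting: (((1 XOR 0) OR 0) AND 1)
= 1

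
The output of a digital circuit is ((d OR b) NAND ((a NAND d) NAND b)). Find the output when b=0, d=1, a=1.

Substituting: ((1 OR 0) NAND ((1 NAND 1) NAND 0))
= 0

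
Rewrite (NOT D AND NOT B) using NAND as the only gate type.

(((D NAND D) NAND (B NAND B)) NAND ((D NAND D) NAND (B NAND B)))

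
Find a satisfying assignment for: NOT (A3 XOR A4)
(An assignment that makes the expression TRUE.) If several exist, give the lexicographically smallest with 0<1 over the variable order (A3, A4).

A3=0, A4=0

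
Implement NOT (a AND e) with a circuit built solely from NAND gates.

(((a NAND e) NAND (a NAND e)) NAND ((a NAND e) NAND (a NAND e)))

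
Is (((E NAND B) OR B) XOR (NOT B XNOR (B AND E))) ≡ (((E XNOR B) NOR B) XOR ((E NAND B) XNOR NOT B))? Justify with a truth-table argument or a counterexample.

No. Counterexample: with E=1, B=0, Expression 1 = 1 but Expression 2 = 0.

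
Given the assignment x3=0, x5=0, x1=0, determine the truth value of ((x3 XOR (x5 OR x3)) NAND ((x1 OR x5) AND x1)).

Substituting: ((0 XOR (0 OR 0)) NAND ((0 OR 0) AND 0))
= 1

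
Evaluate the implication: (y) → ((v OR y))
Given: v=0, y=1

Antecedent (y) = 1; consequent ((v OR y)) = 1.
1 → 1 = 1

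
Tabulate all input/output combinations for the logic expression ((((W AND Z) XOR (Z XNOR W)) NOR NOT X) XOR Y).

W | X | Y | Z | Output
----------------------
0 | 0 | 0 | 0 | 0
0 | 0 | 0 | 1 | 0
0 | 0 | 1 | 0 | 1
0 | 0 | 1 | 1 | 1
0 | 1 | 0 | 0 | 0
0 | 1 | 0 | 1 | 1
0 | 1 | 1 | 0 | 1
0 | 1 | 1 | 1 | 0
1 | 0 | 0 | 0 | 0
1 | 0 | 0 | 1 | 0
1 | 0 | 1 | 0 | 1
1 | 0 | 1 | 1 | 1
1 | 1 | 0 | 0 | 1
1 | 1 | 0 | 1 | 1
1 | 1 | 1 | 0 | 0
1 | 1 | 1 | 1 | 0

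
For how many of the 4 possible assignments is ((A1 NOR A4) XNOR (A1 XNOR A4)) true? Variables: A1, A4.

Satisfying assignments: (0,0), (0,1), (1,0)
Count: 3 out of 4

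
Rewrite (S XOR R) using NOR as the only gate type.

((((S NOR R) NOR (S NOR R)) NOR ((S NOR R) NOR (S NOR R))) NOR ((((S NOR S) NOR (R NOR R)) NOR ((S NOR S) NOR (R NOR R))) NOR (((S NOR S) NOR (R NOR R)) NOR ((S NOR S) NOR (R NOR R)))))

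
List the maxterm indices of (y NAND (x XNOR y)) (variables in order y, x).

ΠM(3) = (NOT y OR NOT x)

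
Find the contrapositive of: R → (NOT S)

Contrapositive: S → NOT R
Note: A statement and its contrapositive are logically equivalent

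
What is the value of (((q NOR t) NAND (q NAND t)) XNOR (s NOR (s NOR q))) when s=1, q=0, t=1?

Substituting: (((0 NOR 1) NAND (0 NAND 1)) XNOR (1 NOR (1 NOR 0)))
= 0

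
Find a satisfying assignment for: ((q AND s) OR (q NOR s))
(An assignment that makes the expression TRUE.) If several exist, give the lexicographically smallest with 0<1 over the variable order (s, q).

s=0, q=0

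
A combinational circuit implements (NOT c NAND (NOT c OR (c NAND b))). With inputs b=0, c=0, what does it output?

Substituting: (NOT 0 NAND (NOT 0 OR (0 NAND 0)))
= 0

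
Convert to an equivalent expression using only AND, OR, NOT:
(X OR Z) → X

NOT (X OR Z) OR X
(Implication elimination: A → B = NOT A OR B)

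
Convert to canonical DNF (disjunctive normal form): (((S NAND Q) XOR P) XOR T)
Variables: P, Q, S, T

(NOT P AND NOT Q AND NOT S AND NOT T) OR (NOT P AND NOT Q AND S AND NOT T) OR (NOT P AND Q AND NOT S AND NOT T) OR (NOT P AND Q AND S AND T) OR (P AND NOT Q AND NOT S AND T) OR (P AND NOT Q AND S AND T) OR (P AND Q AND NOT S AND T) OR (P AND Q AND S AND NOT T)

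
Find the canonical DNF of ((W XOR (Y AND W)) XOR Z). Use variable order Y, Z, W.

(NOT Y AND NOT Z AND W) OR (NOT Y AND Z AND NOT W) OR (Y AND Z AND NOT W) OR (Y AND Z AND W)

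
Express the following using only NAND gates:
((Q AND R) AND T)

((((Q NAND R) NAND (Q NAND R)) NAND T) NAND (((Q NAND R) NAND (Q NAND R)) NAND T))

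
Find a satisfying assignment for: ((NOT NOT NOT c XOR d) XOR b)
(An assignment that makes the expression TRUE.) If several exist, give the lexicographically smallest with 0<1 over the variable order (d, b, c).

d=0, b=0, c=0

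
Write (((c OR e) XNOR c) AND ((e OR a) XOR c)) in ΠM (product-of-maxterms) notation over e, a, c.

ΠM(0, 3, 4, 5, 6, 7) = (e OR a OR c) AND (e OR NOT a OR NOT c) AND (NOT e OR a OR c) AND (NOT e OR a OR NOT c) AND (NOT e OR NOT a OR c) AND (NOT e OR NOT a OR NOT c)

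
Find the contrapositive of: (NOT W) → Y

Contrapositive: NOT Y → W
Note: A statement and its contrapositive are logically equivalent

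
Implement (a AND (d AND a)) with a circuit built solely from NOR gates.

((a NOR a) NOR (((d NOR d) NOR (a NOR a)) NOR ((d NOR d) NOR (a NOR a))))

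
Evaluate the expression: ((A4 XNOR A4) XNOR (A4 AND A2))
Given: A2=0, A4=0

Substituting: ((0 XNOR 0) XNOR (0 AND 0))
= 0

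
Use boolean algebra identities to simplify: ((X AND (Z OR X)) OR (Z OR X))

By absorption (E OR (E AND v) = E):
= (Z OR X)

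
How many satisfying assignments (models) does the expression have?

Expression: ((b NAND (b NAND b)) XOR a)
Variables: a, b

Satisfying assignments: (0,0), (0,1)
Count: 2 out of 4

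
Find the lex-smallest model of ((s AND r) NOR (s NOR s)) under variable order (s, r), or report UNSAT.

s=1, r=0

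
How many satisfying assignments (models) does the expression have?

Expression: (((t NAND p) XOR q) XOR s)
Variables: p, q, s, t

Satisfying assignments: (0,0,0,0), (0,0,0,1), (0,1,1,0), (0,1,1,1), (1,0,0,0), (1,0,1,1), (1,1,0,1), (1,1,1,0)
Count: 8 out of 16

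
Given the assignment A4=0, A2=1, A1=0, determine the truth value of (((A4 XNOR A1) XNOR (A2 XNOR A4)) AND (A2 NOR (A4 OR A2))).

Substituting: (((0 XNOR 0) XNOR (1 XNOR 0)) AND (1 NOR (0 OR 1)))
= 0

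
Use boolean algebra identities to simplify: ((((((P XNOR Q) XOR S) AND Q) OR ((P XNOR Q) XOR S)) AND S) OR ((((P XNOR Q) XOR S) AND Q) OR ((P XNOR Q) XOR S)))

By absorption (E OR (E AND v) = E) then absorption (E OR (E AND v) = E):
= ((P XNOR Q) XOR S)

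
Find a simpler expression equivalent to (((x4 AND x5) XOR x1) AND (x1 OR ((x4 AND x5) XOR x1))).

By absorption (E AND (E OR v) = E):
= ((x4 AND x5) XOR x1)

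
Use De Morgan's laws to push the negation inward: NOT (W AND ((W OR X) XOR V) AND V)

NOT W OR NOT ((W OR X) XOR V) OR NOT V
De Morgan's: NOT(AND of terms) = OR of negations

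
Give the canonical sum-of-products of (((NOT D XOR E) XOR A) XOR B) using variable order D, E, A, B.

Σm(0, 3, 5, 6, 9, 10, 12, 15) = (NOT D AND NOT E AND NOT A AND NOT B) OR (NOT D AND NOT E AND A AND B) OR (NOT D AND E AND NOT A AND B) OR (NOT D AND E AND A AND NOT B) OR (D AND NOT E AND NOT A AND B) OR (D AND NOT E AND A AND NOT B) OR (D AND E AND NOT A AND NOT B) OR (D AND E AND A AND B)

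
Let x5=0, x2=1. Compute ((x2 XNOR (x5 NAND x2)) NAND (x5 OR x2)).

Substituting: ((1 XNOR (0 NAND 1)) NAND (0 OR 1))
= 0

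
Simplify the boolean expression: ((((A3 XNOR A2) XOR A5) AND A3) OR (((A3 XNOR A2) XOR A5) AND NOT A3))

By distribution ((E AND v) OR (E AND NOT v) = E):
= ((A3 XNOR A2) XOR A5)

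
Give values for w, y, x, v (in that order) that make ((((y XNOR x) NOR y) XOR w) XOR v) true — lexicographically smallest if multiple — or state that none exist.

w=0, y=0, x=0, v=1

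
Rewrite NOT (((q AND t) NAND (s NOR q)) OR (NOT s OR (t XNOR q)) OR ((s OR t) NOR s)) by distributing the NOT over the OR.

NOT ((q AND t) NAND (s NOR q)) AND NOT (NOT s OR (t XNOR q)) AND NOT ((s OR t) NOR s)
De Morgan's: NOT(OR of terms) = AND of negations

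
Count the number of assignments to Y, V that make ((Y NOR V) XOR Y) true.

Satisfying assignments: (0,0), (1,0), (1,1)
Count: 3 out of 4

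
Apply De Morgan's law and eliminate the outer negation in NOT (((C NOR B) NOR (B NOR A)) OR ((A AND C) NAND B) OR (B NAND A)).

NOT ((C NOR B) NOR (B NOR A)) AND NOT ((A AND C) NAND B) AND NOT (B NAND A)
De Morgan's: NOT(OR of terms) = AND of negations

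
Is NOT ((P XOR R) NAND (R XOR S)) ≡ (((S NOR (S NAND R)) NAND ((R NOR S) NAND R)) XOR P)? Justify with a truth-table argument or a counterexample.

No. Counterexample: with S=0, R=0, P=0, Expression 1 = 0 but Expression 2 = 1.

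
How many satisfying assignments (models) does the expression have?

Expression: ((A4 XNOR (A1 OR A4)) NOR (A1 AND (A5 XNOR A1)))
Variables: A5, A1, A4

Satisfying assignments: (0,1,0)
Count: 1 out of 8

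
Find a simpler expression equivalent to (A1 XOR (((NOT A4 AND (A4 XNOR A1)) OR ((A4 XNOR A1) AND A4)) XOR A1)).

By XOR self-cancellation ((E XOR v) XOR v = E) then distribution ((E AND v) OR (E AND NOT v) = E):
= (A4 XNOR A1)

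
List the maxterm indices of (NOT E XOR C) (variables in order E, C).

ΠM(1, 2) = (E OR NOT C) AND (NOT E OR C)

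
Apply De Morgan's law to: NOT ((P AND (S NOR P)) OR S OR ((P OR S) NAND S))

NOT (P AND (S NOR P)) AND NOT S AND NOT ((P OR S) NAND S)
De Morgan's: NOT(OR of terms) = AND of negations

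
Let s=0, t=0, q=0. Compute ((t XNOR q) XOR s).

Substituting: ((0 XNOR 0) XOR 0)
= 1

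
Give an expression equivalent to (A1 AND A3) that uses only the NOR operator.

((A1 NOR A1) NOR (A3 NOR A3))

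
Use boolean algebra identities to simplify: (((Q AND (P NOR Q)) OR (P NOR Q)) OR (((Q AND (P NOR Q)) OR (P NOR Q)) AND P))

By absorption (E OR (E AND v) = E) then absorption (E OR (E AND v) = E):
= (P NOR Q)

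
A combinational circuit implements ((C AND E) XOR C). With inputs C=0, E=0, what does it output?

Substituting: ((0 AND 0) XOR 0)
= 0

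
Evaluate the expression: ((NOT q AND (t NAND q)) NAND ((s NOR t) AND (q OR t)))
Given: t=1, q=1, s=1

Substituting: ((NOT 1 AND (1 NAND 1)) NAND ((1 NOR 1) AND (1 OR 1)))
= 1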